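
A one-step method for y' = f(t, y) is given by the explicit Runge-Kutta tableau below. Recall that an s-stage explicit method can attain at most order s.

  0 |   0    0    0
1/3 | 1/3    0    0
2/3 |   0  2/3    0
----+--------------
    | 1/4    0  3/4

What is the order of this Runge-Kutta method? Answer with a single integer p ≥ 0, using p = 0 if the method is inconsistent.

b = (1/4, 0, 3/4)
c = (0, 1/3, 2/3)
Ac = (0, 0, 2/9)
Σ b_i: 1/4·1 + 3/4·1 = 1 ✓
b·c: 3/4·2/3 = 1/2 ✓
b·c²: 3/4·4/9 = 1/3 ✓
b·Ac: 3/4·2/9 = 1/6 ✓; 3 stages ⇒ order 3.

3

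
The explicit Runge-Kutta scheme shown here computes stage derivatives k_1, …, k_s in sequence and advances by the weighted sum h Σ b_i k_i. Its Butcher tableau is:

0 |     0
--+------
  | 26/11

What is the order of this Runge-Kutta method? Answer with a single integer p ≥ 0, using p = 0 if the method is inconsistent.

b = (26/11)
c = (0)
Σ b_i: 26/11·1 = 26/11 ≠ 1 ⇒ order 0.

0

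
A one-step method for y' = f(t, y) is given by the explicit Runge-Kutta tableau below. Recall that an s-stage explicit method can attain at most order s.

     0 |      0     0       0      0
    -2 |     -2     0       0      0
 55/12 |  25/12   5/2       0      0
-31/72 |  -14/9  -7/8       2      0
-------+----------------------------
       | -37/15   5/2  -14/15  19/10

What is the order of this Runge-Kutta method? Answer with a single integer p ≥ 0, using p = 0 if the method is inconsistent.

b = (-37/15, 5/2, -14/15, 19/10)
c = (0, -2, 55/12, -31/72)
Ac = (0, 0, -5, 131/12)
Σ b_i: (-37/15)·1 + 5/2·1 + (-14/15)·1 + 19/10·1 = 1 ✓
b·c: 5/2·(-2) + (-14/15)·55/12 + 19/10·(-31/72) = -2423/240 ≠ 1/2 ⇒ order 1.

1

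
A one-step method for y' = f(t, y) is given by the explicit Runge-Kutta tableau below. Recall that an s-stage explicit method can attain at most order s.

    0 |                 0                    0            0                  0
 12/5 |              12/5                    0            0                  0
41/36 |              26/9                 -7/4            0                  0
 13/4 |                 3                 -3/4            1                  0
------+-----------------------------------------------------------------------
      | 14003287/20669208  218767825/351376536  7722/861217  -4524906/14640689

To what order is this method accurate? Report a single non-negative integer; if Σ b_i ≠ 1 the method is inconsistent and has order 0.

b = (14003287/20669208, 218767825/351376536, 7722/861217, -4524906/14640689)
c = (0, 12/5, 41/36, 13/4)
Ac = (0, 0, -21/5, -119/180)
Σ b_i: 14003287/20669208·1 + 218767825/351376536·1 + 7722/861217·1 + (-4524906/14640689)·1 = 1 ✓
b·c: 218767825/351376536·12/5 + 7722/861217·41/36 + (-4524906/14640689)·13/4 = 1/2 ✓
b·c²: 218767825/351376536·144/25 + 7722/861217·1681/1296 + (-4524906/14640689)·169/16 = 1/3 ✓
b·Ac: 7722/861217·(-21/5) + (-4524906/14640689)·(-119/180) = 1/6 ✓
b·c³: 218767825/351376536·1728/125 + 7722/861217·68921/46656 + (-4524906/14640689)·2197/64 = -1850443507/930114360 ≠ 1/4 ⇒ order 3.
b·(c∘Ac): 7722/861217·(-287/60) + (-4524906/14640689)·(-1547/720) = 9170759/14763720 ≠ 1/8
b·Ac²: 7722/861217·(-252/25) + (-4524906/14640689)·(-97943/32400) = 2668732201/3162388824 ≠ 1/12
b·A²c: (-4524906/14640689)·(-21/5) = 13574718/10457635 ≠ 1/24

3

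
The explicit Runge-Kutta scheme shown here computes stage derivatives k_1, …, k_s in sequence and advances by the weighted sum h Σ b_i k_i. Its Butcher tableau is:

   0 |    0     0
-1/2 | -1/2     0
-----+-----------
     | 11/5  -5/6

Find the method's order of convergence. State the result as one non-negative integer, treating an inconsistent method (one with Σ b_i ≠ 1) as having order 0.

b = (11/5, -5/6)
c = (0, -1/2)
Σ b_i: 11/5·1 + (-5/6)·1 = 41/30 ≠ 1 ⇒ order 0.

0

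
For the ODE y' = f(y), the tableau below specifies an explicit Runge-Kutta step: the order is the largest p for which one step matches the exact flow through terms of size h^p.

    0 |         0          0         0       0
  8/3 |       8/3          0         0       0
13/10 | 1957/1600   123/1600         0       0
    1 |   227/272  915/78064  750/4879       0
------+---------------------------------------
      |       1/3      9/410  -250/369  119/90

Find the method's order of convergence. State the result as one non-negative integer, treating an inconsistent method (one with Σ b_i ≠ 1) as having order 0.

b = (1/3, 9/410, -250/369, 119/90)
c = (0, 8/3, 13/10, 1)
Ac = (0, 0, 41/200, 55/238)
Σ b_i: 1/3·1 + 9/410·1 + (-250/369)·1 + 119/90·1 = 1 ✓
b·c: 9/410·8/3 + (-250/369)·13/10 + 119/90·1 = 1/2 ✓
b·c²: 9/410·64/9 + (-250/369)·169/100 + 119/90·1 = 1/3 ✓
b·Ac: (-250/369)·41/200 + 119/90·55/238 = 1/6 ✓
b·c³: 9/410·512/27 + (-250/369)·2197/1000 + 119/90·1 = 1/4 ✓
b·(c∘Ac): (-250/369)·533/2000 + 119/90·55/238 = 1/8 ✓
b·Ac²: (-250/369)·41/75 + 119/90·35/102 = 1/12 ✓
b·A²c: 119/90·15/476 = 1/24 ✓; 4 stages ⇒ order 4.

4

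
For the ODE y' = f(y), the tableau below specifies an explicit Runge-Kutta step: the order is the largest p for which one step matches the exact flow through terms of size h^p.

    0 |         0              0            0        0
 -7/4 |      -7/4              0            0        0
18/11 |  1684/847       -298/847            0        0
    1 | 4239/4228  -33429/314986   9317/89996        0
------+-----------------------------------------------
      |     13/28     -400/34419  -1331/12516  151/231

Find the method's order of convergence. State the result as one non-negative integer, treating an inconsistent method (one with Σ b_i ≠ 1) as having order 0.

4

b = (13/28, -400/34419, -1331/12516, 151/231)
c = (0, -7/4, 18/11, 1)
Ac = (0, 0, 149/242, 429/1208)
Σ b_i: 13/28·1 + (-400/34419)·1 + (-1331/12516)·1 + 151/231·1 = 1 ✓
b·c: (-400/34419)·(-7/4) + (-1331/12516)·18/11 + 151/231·1 = 1/2 ✓
b·c²: (-400/34419)·49/16 + (-1331/12516)·324/121 + 151/231·1 = 1/3 ✓
b·Ac: (-1331/12516)·149/242 + 151/231·429/1208 = 1/6 ✓
b·c³: (-400/34419)·(-343/64) + (-1331/12516)·5832/1331 + 151/231·1 = 1/4 ✓
b·(c∘Ac): (-1331/12516)·1341/1331 + 151/231·429/1208 = 1/8 ✓
b·Ac²: (-1331/12516)·(-1043/968) + 151/231·(-231/4832) = 1/12 ✓
b·A²c: 151/231·77/1208 = 1/24 ✓; 4 stages ⇒ order 4.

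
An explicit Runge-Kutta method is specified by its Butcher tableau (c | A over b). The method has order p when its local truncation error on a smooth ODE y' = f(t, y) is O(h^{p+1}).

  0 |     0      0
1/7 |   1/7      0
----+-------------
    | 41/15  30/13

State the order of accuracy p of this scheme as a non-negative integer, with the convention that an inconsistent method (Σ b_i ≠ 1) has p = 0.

b = (41/15, 30/13)
c = (0, 1/7)
Σ b_i: 41/15·1 + 30/13·1 = 983/195 ≠ 1 ⇒ order 0.

0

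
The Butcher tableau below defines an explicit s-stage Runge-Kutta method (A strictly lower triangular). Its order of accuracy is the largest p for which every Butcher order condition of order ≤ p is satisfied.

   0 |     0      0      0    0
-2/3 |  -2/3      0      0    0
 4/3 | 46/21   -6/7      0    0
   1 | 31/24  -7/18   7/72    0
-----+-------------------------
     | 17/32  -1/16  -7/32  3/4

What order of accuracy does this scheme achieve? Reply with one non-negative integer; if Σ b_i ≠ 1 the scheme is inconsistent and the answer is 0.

b = (17/32, -1/16, -7/32, 3/4)
c = (0, -2/3, 4/3, 1)
Ac = (0, 0, 4/7, 7/18)
Σ b_i: 17/32·1 + (-1/16)·1 + (-7/32)·1 + 3/4·1 = 1 ✓
b·c: (-1/16)·(-2/3) + (-7/32)·4/3 + 3/4·1 = 1/2 ✓
b·c²: (-1/16)·4/9 + (-7/32)·16/9 + 3/4·1 = 1/3 ✓
b·Ac: (-7/32)·4/7 + 3/4·7/18 = 1/6 ✓
b·c³: (-1/16)·(-8/27) + (-7/32)·64/27 + 3/4·1 = 1/4 ✓
b·(c∘Ac): (-7/32)·16/21 + 3/4·7/18 = 1/8 ✓
b·Ac²: (-7/32)·(-8/21) = 1/12 ✓
b·A²c: 3/4·1/18 = 1/24 ✓; 4 stages ⇒ order 4.

4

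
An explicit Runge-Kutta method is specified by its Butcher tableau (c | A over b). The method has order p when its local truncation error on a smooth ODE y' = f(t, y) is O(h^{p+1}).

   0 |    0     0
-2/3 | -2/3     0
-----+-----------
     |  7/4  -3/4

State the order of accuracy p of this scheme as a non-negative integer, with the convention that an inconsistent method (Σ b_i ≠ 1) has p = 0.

b = (7/4, -3/4)
c = (0, -2/3)
Σ b_i: 7/4·1 + (-3/4)·1 = 1 ✓
b·c: (-3/4)·(-2/3) = 1/2 ✓; 2 stages ⇒ order 2.

2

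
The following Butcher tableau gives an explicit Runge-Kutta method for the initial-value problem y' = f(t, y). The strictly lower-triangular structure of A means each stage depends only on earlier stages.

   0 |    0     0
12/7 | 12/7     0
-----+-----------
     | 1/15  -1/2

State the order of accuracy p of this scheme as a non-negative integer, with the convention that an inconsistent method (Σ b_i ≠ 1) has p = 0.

0

b = (1/15, -1/2)
c = (0, 12/7)
Σ b_i: 1/15·1 + (-1/2)·1 = -13/30 ≠ 1 ⇒ order 0.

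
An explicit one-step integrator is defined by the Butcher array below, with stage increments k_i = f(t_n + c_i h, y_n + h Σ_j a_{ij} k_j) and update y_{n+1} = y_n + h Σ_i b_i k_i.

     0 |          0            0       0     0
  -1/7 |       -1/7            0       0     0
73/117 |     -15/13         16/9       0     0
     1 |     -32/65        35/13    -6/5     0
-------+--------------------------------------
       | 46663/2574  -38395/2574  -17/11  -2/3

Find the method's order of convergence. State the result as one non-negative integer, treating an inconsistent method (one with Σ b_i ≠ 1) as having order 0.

b = (46663/2574, -38395/2574, -17/11, -2/3)
c = (0, -1/7, 73/117, 1)
Ac = (0, 0, -16/63, -17/15)
Σ b_i: 46663/2574·1 + (-38395/2574)·1 + (-17/11)·1 + (-2/3)·1 = 1 ✓
b·c: (-38395/2574)·(-1/7) + (-17/11)·73/117 + (-2/3)·1 = 1/2 ✓
b·c²: (-38395/2574)·1/49 + (-17/11)·5329/13689 + (-2/3)·1 = -3315451/2108106 ≠ 1/3 ⇒ order 2.
b·Ac: (-17/11)·(-16/63) + (-2/3)·(-17/15) = 442/385 ≠ 1/6

2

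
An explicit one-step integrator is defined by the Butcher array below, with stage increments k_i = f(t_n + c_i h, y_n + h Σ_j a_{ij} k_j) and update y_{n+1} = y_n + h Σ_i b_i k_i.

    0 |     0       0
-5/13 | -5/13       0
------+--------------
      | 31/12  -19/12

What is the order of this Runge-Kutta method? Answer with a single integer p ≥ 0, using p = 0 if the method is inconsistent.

1

b = (31/12, -19/12)
c = (0, -5/13)
Σ b_i: 31/12·1 + (-19/12)·1 = 1 ✓
b·c: (-19/12)·(-5/13) = 95/156 ≠ 1/2 ⇒ order 1.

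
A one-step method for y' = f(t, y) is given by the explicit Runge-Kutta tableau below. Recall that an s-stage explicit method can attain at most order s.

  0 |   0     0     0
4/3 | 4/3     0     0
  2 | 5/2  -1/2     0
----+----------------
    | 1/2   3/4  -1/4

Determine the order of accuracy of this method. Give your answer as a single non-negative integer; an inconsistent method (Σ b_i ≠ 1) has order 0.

b = (1/2, 3/4, -1/4)
c = (0, 4/3, 2)
Ac = (0, 0, -2/3)
Σ b_i: 1/2·1 + 3/4·1 + (-1/4)·1 = 1 ✓
b·c: 3/4·4/3 + (-1/4)·2 = 1/2 ✓
b·c²: 3/4·16/9 + (-1/4)·4 = 1/3 ✓
b·Ac: (-1/4)·(-2/3) = 1/6 ✓; 3 stages ⇒ order 3.

3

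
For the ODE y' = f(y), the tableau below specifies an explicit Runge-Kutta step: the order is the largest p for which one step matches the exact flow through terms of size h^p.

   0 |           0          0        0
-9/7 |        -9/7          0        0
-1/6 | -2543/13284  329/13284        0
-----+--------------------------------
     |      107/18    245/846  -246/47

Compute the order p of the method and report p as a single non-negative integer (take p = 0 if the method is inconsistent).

b = (107/18, 245/846, -246/47)
c = (0, -9/7, -1/6)
Ac = (0, 0, -47/1476)
Σ b_i: 107/18·1 + 245/846·1 + (-246/47)·1 = 1 ✓
b·c: 245/846·(-9/7) + (-246/47)·(-1/6) = 1/2 ✓
b·c²: 245/846·81/49 + (-246/47)·1/36 = 1/3 ✓
b·Ac: (-246/47)·(-47/1476) = 1/6 ✓; 3 stages ⇒ order 3.

3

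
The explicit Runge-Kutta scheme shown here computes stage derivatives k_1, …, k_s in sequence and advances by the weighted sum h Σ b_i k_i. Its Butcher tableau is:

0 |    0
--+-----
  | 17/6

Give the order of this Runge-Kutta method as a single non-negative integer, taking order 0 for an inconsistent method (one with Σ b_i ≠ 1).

0

b = (17/6)
c = (0)
Σ b_i: 17/6·1 = 17/6 ≠ 1 ⇒ order 0.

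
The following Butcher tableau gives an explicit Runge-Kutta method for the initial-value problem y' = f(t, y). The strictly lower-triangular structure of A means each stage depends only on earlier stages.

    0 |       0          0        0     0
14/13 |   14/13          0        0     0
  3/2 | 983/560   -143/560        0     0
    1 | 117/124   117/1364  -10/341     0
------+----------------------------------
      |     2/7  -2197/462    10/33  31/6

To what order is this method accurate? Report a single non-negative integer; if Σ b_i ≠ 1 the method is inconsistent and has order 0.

4

b = (2/7, -2197/462, 10/33, 31/6)
c = (0, 14/13, 3/2, 1)
Ac = (0, 0, -11/40, 3/62)
Σ b_i: 2/7·1 + (-2197/462)·1 + 10/33·1 + 31/6·1 = 1 ✓
b·c: (-2197/462)·14/13 + 10/33·3/2 + 31/6·1 = 1/2 ✓
b·c²: (-2197/462)·196/169 + 10/33·9/4 + 31/6·1 = 1/3 ✓
b·Ac: 10/33·(-11/40) + 31/6·3/62 = 1/6 ✓
b·c³: (-2197/462)·2744/2197 + 10/33·27/8 + 31/6·1 = 1/4 ✓
b·(c∘Ac): 10/33·(-33/80) + 31/6·3/62 = 1/8 ✓
b·Ac²: 10/33·(-77/260) + 31/6·27/806 = 1/12 ✓
b·A²c: 31/6·1/124 = 1/24 ✓; 4 stages ⇒ order 4.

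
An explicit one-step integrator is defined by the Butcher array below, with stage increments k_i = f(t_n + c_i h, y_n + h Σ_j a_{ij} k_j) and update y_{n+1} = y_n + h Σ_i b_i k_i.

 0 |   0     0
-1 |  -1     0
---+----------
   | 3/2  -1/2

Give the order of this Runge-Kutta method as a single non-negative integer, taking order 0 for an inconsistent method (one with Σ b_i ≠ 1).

2

b = (3/2, -1/2)
c = (0, -1)
Σ b_i: 3/2·1 + (-1/2)·1 = 1 ✓
b·c: (-1/2)·(-1) = 1/2 ✓; 2 stages ⇒ order 2.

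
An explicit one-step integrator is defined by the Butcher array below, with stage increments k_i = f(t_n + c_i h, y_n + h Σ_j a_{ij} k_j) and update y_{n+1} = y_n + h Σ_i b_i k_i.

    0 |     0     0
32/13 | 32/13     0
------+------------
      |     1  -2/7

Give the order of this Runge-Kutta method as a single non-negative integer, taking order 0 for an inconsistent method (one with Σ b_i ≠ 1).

b = (1, -2/7)
c = (0, 32/13)
Σ b_i: 1·1 + (-2/7)·1 = 5/7 ≠ 1 ⇒ order 0.

0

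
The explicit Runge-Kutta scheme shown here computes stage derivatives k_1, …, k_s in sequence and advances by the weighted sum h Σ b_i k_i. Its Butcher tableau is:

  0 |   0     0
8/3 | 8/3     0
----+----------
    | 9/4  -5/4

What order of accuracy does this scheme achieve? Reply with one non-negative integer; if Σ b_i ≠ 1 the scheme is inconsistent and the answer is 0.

b = (9/4, -5/4)
c = (0, 8/3)
Σ b_i: 9/4·1 + (-5/4)·1 = 1 ✓
b·c: (-5/4)·8/3 = -10/3 ≠ 1/2 ⇒ order 1.

1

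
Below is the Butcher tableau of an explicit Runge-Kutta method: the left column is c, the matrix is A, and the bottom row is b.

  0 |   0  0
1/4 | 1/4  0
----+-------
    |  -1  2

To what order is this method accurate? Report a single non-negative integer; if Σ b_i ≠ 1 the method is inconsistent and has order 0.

2

b = (-1, 2)
c = (0, 1/4)
Σ b_i: (-1)·1 + 2·1 = 1 ✓
b·c: 2·1/4 = 1/2 ✓; 2 stages ⇒ order 2.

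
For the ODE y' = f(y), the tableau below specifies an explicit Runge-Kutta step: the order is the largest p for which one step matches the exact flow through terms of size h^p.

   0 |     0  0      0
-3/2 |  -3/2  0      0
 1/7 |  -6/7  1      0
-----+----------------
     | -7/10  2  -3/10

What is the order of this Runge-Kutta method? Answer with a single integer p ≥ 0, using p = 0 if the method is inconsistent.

1

b = (-7/10, 2, -3/10)
c = (0, -3/2, 1/7)
Ac = (0, 0, -3/2)
Σ b_i: (-7/10)·1 + 2·1 + (-3/10)·1 = 1 ✓
b·c: 2·(-3/2) + (-3/10)·1/7 = -213/70 ≠ 1/2 ⇒ order 1.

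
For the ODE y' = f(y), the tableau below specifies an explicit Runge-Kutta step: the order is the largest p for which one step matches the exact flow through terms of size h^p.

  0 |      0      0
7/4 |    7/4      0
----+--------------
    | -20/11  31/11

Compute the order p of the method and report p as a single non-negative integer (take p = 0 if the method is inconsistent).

1

b = (-20/11, 31/11)
c = (0, 7/4)
Σ b_i: (-20/11)·1 + 31/11·1 = 1 ✓
b·c: 31/11·7/4 = 217/44 ≠ 1/2 ⇒ order 1.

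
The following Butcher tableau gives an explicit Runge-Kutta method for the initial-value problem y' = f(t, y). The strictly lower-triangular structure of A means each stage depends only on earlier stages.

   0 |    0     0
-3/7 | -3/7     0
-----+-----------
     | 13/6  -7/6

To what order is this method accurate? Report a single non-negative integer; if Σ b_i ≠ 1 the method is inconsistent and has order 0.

2

b = (13/6, -7/6)
c = (0, -3/7)
Σ b_i: 13/6·1 + (-7/6)·1 = 1 ✓
b·c: (-7/6)·(-3/7) = 1/2 ✓; 2 stages ⇒ order 2.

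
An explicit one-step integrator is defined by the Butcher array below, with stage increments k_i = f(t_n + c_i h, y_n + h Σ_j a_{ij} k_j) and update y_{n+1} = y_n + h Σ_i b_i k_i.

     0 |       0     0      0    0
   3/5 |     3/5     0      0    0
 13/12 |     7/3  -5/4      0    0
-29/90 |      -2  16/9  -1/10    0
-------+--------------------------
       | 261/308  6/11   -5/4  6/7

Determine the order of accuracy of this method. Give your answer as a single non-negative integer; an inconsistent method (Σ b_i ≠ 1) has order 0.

b = (261/308, 6/11, -5/4, 6/7)
c = (0, 3/5, 13/12, -29/90)
Ac = (0, 0, -3/4, 23/24)
Σ b_i: 261/308·1 + 6/11·1 + (-5/4)·1 + 6/7·1 = 1 ✓
b·c: 6/11·3/5 + (-5/4)·13/12 + 6/7·(-29/90) = -8027/6160 ≠ 1/2 ⇒ order 1.

1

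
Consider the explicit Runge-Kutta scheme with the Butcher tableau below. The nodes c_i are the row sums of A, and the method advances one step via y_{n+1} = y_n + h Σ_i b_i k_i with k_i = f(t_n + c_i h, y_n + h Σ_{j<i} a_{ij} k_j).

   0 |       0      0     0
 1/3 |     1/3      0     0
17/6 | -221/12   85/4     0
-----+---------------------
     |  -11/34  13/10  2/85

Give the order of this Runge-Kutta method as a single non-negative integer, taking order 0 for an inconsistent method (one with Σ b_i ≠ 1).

3

b = (-11/34, 13/10, 2/85)
c = (0, 1/3, 17/6)
Ac = (0, 0, 85/12)
Σ b_i: (-11/34)·1 + 13/10·1 + 2/85·1 = 1 ✓
b·c: 13/10·1/3 + 2/85·17/6 = 1/2 ✓
b·c²: 13/10·1/9 + 2/85·289/36 = 1/3 ✓
b·Ac: 2/85·85/12 = 1/6 ✓; 3 stages ⇒ order 3.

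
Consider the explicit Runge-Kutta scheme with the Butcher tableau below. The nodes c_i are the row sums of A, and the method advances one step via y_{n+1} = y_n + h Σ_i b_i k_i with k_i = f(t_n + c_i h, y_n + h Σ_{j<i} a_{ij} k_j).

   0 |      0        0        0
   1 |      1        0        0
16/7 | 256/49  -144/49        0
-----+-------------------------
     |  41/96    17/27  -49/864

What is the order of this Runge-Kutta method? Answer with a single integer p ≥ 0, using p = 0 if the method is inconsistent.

b = (41/96, 17/27, -49/864)
c = (0, 1, 16/7)
Ac = (0, 0, -144/49)
Σ b_i: 41/96·1 + 17/27·1 + (-49/864)·1 = 1 ✓
b·c: 17/27·1 + (-49/864)·16/7 = 1/2 ✓
b·c²: 17/27·1 + (-49/864)·256/49 = 1/3 ✓
b·Ac: (-49/864)·(-144/49) = 1/6 ✓; 3 stages ⇒ order 3.

3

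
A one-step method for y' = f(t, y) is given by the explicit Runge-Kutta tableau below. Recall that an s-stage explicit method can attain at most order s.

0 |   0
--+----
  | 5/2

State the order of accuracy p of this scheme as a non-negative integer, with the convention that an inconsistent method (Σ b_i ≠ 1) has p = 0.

b = (5/2)
c = (0)
Σ b_i: 5/2·1 = 5/2 ≠ 1 ⇒ order 0.

0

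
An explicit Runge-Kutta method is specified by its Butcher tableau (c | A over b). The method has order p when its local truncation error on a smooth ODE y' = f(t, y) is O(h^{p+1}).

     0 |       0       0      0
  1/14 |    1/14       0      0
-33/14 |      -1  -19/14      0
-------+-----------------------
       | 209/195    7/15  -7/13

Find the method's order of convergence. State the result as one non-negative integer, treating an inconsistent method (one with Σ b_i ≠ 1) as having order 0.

1

b = (209/195, 7/15, -7/13)
c = (0, 1/14, -33/14)
Ac = (0, 0, -19/196)
Σ b_i: 209/195·1 + 7/15·1 + (-7/13)·1 = 1 ✓
b·c: 7/15·1/14 + (-7/13)·(-33/14) = 254/195 ≠ 1/2 ⇒ order 1.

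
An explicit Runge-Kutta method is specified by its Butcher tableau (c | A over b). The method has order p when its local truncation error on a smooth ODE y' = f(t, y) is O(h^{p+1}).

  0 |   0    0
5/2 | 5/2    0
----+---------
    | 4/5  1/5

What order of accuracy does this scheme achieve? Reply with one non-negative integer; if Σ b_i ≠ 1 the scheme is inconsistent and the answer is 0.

b = (4/5, 1/5)
c = (0, 5/2)
Σ b_i: 4/5·1 + 1/5·1 = 1 ✓
b·c: 1/5·5/2 = 1/2 ✓; 2 stages ⇒ order 2.

2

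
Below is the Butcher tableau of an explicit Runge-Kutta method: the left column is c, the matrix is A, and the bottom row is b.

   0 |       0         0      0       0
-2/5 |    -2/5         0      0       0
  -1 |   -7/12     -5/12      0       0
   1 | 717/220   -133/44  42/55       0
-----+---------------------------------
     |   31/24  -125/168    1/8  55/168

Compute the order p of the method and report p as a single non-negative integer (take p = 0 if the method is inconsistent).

b = (31/24, -125/168, 1/8, 55/168)
c = (0, -2/5, -1, 1)
Ac = (0, 0, 1/6, 49/110)
Σ b_i: 31/24·1 + (-125/168)·1 + 1/8·1 + 55/168·1 = 1 ✓
b·c: (-125/168)·(-2/5) + 1/8·(-1) + 55/168·1 = 1/2 ✓
b·c²: (-125/168)·4/25 + 1/8·1 + 55/168·1 = 1/3 ✓
b·Ac: 1/8·1/6 + 55/168·49/110 = 1/6 ✓
b·c³: (-125/168)·(-8/125) + 1/8·(-1) + 55/168·1 = 1/4 ✓
b·(c∘Ac): 1/8·(-1/6) + 55/168·49/110 = 1/8 ✓
b·Ac²: 1/8·(-1/15) + 55/168·7/25 = 1/12 ✓
b·A²c: 55/168·7/55 = 1/24 ✓; 4 stages ⇒ order 4.

4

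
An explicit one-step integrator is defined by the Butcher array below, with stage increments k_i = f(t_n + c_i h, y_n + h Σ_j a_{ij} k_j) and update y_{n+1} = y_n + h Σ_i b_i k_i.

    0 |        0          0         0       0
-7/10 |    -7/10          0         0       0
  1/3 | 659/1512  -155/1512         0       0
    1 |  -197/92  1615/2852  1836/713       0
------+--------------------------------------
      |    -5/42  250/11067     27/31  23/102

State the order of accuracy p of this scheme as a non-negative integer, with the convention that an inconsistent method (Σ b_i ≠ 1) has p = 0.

b = (-5/42, 250/11067, 27/31, 23/102)
c = (0, -7/10, 1/3, 1)
Ac = (0, 0, 31/432, 85/184)
Σ b_i: (-5/42)·1 + 250/11067·1 + 27/31·1 + 23/102·1 = 1 ✓
b·c: 250/11067·(-7/10) + 27/31·1/3 + 23/102·1 = 1/2 ✓
b·c²: 250/11067·49/100 + 27/31·1/9 + 23/102·1 = 1/3 ✓
b·Ac: 27/31·31/432 + 23/102·85/184 = 1/6 ✓
b·c³: 250/11067·(-343/1000) + 27/31·1/27 + 23/102·1 = 1/4 ✓
b·(c∘Ac): 27/31·31/1296 + 23/102·85/184 = 1/8 ✓
b·Ac²: 27/31·(-217/4320) + 23/102·1037/1840 = 1/12 ✓
b·A²c: 23/102·17/92 = 1/24 ✓; 4 stages ⇒ order 4.

4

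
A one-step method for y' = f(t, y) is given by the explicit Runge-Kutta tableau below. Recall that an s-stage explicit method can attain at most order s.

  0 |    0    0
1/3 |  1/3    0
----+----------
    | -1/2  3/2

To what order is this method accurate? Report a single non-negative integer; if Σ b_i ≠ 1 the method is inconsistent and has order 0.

2

b = (-1/2, 3/2)
c = (0, 1/3)
Σ b_i: (-1/2)·1 + 3/2·1 = 1 ✓
b·c: 3/2·1/3 = 1/2 ✓; 2 stages ⇒ order 2.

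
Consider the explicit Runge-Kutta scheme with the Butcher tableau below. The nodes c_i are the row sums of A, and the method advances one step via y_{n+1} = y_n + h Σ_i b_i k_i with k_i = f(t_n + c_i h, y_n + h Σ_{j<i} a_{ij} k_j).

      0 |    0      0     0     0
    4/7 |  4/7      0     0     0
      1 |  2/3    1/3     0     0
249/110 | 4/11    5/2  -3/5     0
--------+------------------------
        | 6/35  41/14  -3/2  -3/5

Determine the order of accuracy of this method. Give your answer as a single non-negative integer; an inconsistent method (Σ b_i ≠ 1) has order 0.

1

b = (6/35, 41/14, -3/2, -3/5)
c = (0, 4/7, 1, 249/110)
Ac = (0, 0, 4/21, 29/35)
Σ b_i: 6/35·1 + 41/14·1 + (-3/2)·1 + (-3/5)·1 = 1 ✓
b·c: 41/14·4/7 + (-3/2)·1 + (-3/5)·249/110 = -15964/13475 ≠ 1/2 ⇒ order 1.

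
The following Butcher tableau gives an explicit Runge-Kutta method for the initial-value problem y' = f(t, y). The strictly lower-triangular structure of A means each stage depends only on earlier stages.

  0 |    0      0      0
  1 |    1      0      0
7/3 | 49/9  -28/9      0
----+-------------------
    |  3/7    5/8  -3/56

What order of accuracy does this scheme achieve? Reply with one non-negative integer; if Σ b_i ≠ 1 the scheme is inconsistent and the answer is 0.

b = (3/7, 5/8, -3/56)
c = (0, 1, 7/3)
Ac = (0, 0, -28/9)
Σ b_i: 3/7·1 + 5/8·1 + (-3/56)·1 = 1 ✓
b·c: 5/8·1 + (-3/56)·7/3 = 1/2 ✓
b·c²: 5/8·1 + (-3/56)·49/9 = 1/3 ✓
b·Ac: (-3/56)·(-28/9) = 1/6 ✓; 3 stages ⇒ order 3.

3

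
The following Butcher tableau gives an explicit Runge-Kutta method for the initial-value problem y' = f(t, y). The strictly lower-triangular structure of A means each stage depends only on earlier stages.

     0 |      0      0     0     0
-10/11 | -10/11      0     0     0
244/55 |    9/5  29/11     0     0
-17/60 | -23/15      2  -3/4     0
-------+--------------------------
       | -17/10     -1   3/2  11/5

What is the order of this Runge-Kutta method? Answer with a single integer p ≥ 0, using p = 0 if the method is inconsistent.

b = (-17/10, -1, 3/2, 11/5)
c = (0, -10/11, 244/55, -17/60)
Ac = (0, 0, -290/121, -283/55)
Σ b_i: (-17/10)·1 + (-1)·1 + 3/2·1 + 11/5·1 = 1 ✓
b·c: (-1)·(-10/11) + 3/2·244/55 + 11/5·(-17/60) = 22903/3300 ≠ 1/2 ⇒ order 1.

1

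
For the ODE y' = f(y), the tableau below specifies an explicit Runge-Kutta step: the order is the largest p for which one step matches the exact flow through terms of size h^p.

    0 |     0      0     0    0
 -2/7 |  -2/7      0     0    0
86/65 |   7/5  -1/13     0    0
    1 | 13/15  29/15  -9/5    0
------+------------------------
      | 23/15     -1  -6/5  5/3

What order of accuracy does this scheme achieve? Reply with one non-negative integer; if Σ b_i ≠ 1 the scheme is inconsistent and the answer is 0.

1

b = (23/15, -1, -6/5, 5/3)
c = (0, -2/7, 86/65, 1)
Ac = (0, 0, 2/91, -20024/6825)
Σ b_i: 23/15·1 + (-1)·1 + (-6/5)·1 + 5/3·1 = 1 ✓
b·c: (-1)·(-2/7) + (-6/5)·86/65 + 5/3·1 = 2489/6825 ≠ 1/2 ⇒ order 1.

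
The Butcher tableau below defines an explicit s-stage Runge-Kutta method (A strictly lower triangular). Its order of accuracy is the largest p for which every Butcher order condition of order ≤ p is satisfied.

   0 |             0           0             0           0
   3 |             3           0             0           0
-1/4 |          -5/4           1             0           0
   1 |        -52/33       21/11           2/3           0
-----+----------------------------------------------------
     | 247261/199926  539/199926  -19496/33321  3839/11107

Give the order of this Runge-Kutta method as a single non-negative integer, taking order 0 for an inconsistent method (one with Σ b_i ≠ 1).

b = (247261/199926, 539/199926, -19496/33321, 3839/11107)
c = (0, 3, -1/4, 1)
Ac = (0, 0, 3, 367/66)
Σ b_i: 247261/199926·1 + 539/199926·1 + (-19496/33321)·1 + 3839/11107·1 = 1 ✓
b·c: 539/199926·3 + (-19496/33321)·(-1/4) + 3839/11107·1 = 1/2 ✓
b·c²: 539/199926·9 + (-19496/33321)·1/16 + 3839/11107·1 = 1/3 ✓
b·Ac: (-19496/33321)·3 + 3839/11107·367/66 = 1/6 ✓
b·c³: 539/199926·27 + (-19496/33321)·(-1/64) + 3839/11107·1 = 113977/266568 ≠ 1/4 ⇒ order 3.
b·(c∘Ac): (-19496/33321)·(-3/4) + 3839/11107·367/66 = 157327/66642 ≠ 1/8
b·Ac²: (-19496/33321)·9 + 3839/11107·4547/264 = 183191/266568 ≠ 1/12
b·A²c: 3839/11107·2 = 7678/11107 ≠ 1/24

3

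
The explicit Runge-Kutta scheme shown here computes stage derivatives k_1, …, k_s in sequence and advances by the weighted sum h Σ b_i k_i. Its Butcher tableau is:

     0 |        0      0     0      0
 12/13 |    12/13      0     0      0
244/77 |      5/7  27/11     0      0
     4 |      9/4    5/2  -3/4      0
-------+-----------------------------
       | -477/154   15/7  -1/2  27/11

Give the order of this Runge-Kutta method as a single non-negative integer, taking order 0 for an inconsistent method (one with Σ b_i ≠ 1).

b = (-477/154, 15/7, -1/2, 27/11)
c = (0, 12/13, 244/77, 4)
Ac = (0, 0, 324/143, -69/1001)
Σ b_i: (-477/154)·1 + 15/7·1 + (-1/2)·1 + 27/11·1 = 1 ✓
b·c: 15/7·12/13 + (-1/2)·244/77 + 27/11·4 = 10222/1001 ≠ 1/2 ⇒ order 1.

1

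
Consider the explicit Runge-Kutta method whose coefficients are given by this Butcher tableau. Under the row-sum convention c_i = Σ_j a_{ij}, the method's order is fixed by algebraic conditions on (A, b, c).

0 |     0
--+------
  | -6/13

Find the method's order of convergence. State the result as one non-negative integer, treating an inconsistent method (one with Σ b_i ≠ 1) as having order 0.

0

b = (-6/13)
c = (0)
Σ b_i: (-6/13)·1 = -6/13 ≠ 1 ⇒ order 0.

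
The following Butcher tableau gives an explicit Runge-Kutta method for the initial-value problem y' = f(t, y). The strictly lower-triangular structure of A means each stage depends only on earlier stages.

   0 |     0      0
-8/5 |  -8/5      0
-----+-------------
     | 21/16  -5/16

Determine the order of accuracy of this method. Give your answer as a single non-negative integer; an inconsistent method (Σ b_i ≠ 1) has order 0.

b = (21/16, -5/16)
c = (0, -8/5)
Σ b_i: 21/16·1 + (-5/16)·1 = 1 ✓
b·c: (-5/16)·(-8/5) = 1/2 ✓; 2 stages ⇒ order 2.

2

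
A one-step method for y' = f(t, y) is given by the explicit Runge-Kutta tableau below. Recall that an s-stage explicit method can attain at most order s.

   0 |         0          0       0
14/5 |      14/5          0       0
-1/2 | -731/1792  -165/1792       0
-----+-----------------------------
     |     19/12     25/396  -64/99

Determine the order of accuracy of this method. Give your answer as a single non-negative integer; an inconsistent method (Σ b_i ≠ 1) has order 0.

3

b = (19/12, 25/396, -64/99)
c = (0, 14/5, -1/2)
Ac = (0, 0, -33/128)
Σ b_i: 19/12·1 + 25/396·1 + (-64/99)·1 = 1 ✓
b·c: 25/396·14/5 + (-64/99)·(-1/2) = 1/2 ✓
b·c²: 25/396·196/25 + (-64/99)·1/4 = 1/3 ✓
b·Ac: (-64/99)·(-33/128) = 1/6 ✓; 3 stages ⇒ order 3.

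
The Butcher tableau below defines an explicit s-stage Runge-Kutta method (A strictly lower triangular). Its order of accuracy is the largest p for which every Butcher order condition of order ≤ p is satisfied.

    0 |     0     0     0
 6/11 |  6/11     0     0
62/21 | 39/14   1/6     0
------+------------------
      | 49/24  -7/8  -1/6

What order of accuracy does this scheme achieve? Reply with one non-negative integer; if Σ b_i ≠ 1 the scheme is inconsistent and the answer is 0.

1

b = (49/24, -7/8, -1/6)
c = (0, 6/11, 62/21)
Ac = (0, 0, 1/11)
Σ b_i: 49/24·1 + (-7/8)·1 + (-1/6)·1 = 1 ✓
b·c: (-7/8)·6/11 + (-1/6)·62/21 = -2687/2772 ≠ 1/2 ⇒ order 1.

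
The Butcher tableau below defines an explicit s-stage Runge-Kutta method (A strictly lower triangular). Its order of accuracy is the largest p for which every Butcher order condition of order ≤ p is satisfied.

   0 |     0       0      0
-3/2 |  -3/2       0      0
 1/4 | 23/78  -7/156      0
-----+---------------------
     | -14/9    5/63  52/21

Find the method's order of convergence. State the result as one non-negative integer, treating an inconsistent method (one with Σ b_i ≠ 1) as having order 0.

3

b = (-14/9, 5/63, 52/21)
c = (0, -3/2, 1/4)
Ac = (0, 0, 7/104)
Σ b_i: (-14/9)·1 + 5/63·1 + 52/21·1 = 1 ✓
b·c: 5/63·(-3/2) + 52/21·1/4 = 1/2 ✓
b·c²: 5/63·9/4 + 52/21·1/16 = 1/3 ✓
b·Ac: 52/21·7/104 = 1/6 ✓; 3 stages ⇒ order 3.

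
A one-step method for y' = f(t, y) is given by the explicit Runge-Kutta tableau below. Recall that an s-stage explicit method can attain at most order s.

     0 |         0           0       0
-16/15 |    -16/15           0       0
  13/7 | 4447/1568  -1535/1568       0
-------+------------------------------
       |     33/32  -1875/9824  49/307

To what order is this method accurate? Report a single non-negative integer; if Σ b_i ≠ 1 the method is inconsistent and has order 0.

3

b = (33/32, -1875/9824, 49/307)
c = (0, -16/15, 13/7)
Ac = (0, 0, 307/294)
Σ b_i: 33/32·1 + (-1875/9824)·1 + 49/307·1 = 1 ✓
b·c: (-1875/9824)·(-16/15) + 49/307·13/7 = 1/2 ✓
b·c²: (-1875/9824)·256/225 + 49/307·169/49 = 1/3 ✓
b·Ac: 49/307·307/294 = 1/6 ✓; 3 stages ⇒ order 3.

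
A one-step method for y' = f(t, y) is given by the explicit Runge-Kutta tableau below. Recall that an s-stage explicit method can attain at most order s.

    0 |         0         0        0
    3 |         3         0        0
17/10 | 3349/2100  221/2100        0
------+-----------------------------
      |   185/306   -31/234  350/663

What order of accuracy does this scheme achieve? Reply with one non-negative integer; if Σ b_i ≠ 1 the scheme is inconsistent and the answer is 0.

3

b = (185/306, -31/234, 350/663)
c = (0, 3, 17/10)
Ac = (0, 0, 221/700)
Σ b_i: 185/306·1 + (-31/234)·1 + 350/663·1 = 1 ✓
b·c: (-31/234)·3 + 350/663·17/10 = 1/2 ✓
b·c²: (-31/234)·9 + 350/663·289/100 = 1/3 ✓
b·Ac: 350/663·221/700 = 1/6 ✓; 3 stages ⇒ order 3.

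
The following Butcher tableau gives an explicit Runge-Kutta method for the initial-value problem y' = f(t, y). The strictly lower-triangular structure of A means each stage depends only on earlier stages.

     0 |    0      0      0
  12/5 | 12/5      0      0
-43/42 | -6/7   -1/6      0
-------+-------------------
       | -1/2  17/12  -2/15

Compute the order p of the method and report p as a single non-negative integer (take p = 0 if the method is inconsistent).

b = (-1/2, 17/12, -2/15)
c = (0, 12/5, -43/42)
Ac = (0, 0, -2/5)
Σ b_i: (-1/2)·1 + 17/12·1 + (-2/15)·1 = 47/60 ≠ 1 ⇒ order 0.

0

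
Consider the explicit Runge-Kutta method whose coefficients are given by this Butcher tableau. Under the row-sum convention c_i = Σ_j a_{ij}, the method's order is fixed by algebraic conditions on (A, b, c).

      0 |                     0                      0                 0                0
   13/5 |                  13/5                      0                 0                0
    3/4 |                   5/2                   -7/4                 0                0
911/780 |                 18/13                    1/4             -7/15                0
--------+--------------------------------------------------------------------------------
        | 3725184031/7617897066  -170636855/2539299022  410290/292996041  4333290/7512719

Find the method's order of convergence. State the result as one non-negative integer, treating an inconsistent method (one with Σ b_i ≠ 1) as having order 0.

3

b = (3725184031/7617897066, -170636855/2539299022, 410290/292996041, 4333290/7512719)
c = (0, 13/5, 3/4, 911/780)
Ac = (0, 0, -91/20, 3/10)
Σ b_i: 3725184031/7617897066·1 + (-170636855/2539299022)·1 + 410290/292996041·1 + 4333290/7512719·1 = 1 ✓
b·c: (-170636855/2539299022)·13/5 + 410290/292996041·3/4 + 4333290/7512719·911/780 = 1/2 ✓
b·c²: (-170636855/2539299022)·169/25 + 410290/292996041·9/16 + 4333290/7512719·829921/608400 = 1/3 ✓
b·Ac: 410290/292996041·(-91/20) + 4333290/7512719·3/10 = 1/6 ✓
b·c³: (-170636855/2539299022)·2197/125 + 410290/292996041·27/64 + 4333290/7512719·756058031/474552000 = -1195423441981/4570738239600 ≠ 1/4 ⇒ order 3.
b·(c∘Ac): 410290/292996041·(-273/80) + 4333290/7512719·911/2600 = 59296711/300508760 ≠ 1/8
b·Ac²: 410290/292996041·(-1183/100) + 4333290/7512719·571/400 = 727358021/901526280 ≠ 1/12
b·A²c: 4333290/7512719·637/300 = 92010191/75127190 ≠ 1/24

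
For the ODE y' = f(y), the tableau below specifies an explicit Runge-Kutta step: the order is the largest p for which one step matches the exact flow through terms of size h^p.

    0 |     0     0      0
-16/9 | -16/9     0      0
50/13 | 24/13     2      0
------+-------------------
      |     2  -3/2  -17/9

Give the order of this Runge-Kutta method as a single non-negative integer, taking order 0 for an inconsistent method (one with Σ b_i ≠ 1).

0

b = (2, -3/2, -17/9)
c = (0, -16/9, 50/13)
Ac = (0, 0, -32/9)
Σ b_i: 2·1 + (-3/2)·1 + (-17/9)·1 = -25/18 ≠ 1 ⇒ order 0.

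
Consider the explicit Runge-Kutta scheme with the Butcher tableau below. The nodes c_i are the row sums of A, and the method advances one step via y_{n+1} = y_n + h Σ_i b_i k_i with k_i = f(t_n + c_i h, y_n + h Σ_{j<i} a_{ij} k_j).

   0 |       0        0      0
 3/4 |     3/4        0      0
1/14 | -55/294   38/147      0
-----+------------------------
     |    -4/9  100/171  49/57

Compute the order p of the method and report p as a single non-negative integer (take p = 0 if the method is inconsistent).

b = (-4/9, 100/171, 49/57)
c = (0, 3/4, 1/14)
Ac = (0, 0, 19/98)
Σ b_i: (-4/9)·1 + 100/171·1 + 49/57·1 = 1 ✓
b·c: 100/171·3/4 + 49/57·1/14 = 1/2 ✓
b·c²: 100/171·9/16 + 49/57·1/196 = 1/3 ✓
b·Ac: 49/57·19/98 = 1/6 ✓; 3 stages ⇒ order 3.

3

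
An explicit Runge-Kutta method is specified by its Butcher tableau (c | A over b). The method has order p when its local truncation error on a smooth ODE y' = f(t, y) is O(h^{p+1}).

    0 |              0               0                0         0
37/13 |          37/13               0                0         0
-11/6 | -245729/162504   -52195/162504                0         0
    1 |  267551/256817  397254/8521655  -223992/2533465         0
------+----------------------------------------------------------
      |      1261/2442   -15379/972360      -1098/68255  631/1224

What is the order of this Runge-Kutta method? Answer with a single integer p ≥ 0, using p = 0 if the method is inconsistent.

b = (1261/2442, -15379/972360, -1098/68255, 631/1224)
c = (0, 37/13, -11/6, 1)
Ac = (0, 0, -4015/4392, 186/631)
Σ b_i: 1261/2442·1 + (-15379/972360)·1 + (-1098/68255)·1 + 631/1224·1 = 1 ✓
b·c: (-15379/972360)·37/13 + (-1098/68255)·(-11/6) + 631/1224·1 = 1/2 ✓
b·c²: (-15379/972360)·1369/169 + (-1098/68255)·121/36 + 631/1224·1 = 1/3 ✓
b·Ac: (-1098/68255)·(-4015/4392) + 631/1224·186/631 = 1/6 ✓
b·c³: (-15379/972360)·50653/2197 + (-1098/68255)·(-1331/216) + 631/1224·1 = 1/4 ✓
b·(c∘Ac): (-1098/68255)·44165/26352 + 631/1224·186/631 = 1/8 ✓
b·Ac²: (-1098/68255)·(-148555/57096) + 631/1224·660/8203 = 1/12 ✓
b·A²c: 631/1224·51/631 = 1/24 ✓; 4 stages ⇒ order 4.

4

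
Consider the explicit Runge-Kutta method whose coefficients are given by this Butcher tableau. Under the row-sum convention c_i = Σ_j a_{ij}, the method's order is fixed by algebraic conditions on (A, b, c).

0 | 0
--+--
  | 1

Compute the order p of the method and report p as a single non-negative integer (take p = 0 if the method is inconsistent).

1

b = (1)
c = (0)
Σ b_i: 1·1 = 1 ✓; 1 stage ⇒ order 1.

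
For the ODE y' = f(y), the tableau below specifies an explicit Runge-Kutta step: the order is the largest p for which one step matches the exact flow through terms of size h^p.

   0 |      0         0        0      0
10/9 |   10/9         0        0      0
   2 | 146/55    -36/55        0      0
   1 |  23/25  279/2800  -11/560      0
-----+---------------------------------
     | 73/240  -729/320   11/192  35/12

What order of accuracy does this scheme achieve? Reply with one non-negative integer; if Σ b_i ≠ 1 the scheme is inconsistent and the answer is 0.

b = (73/240, -729/320, 11/192, 35/12)
c = (0, 10/9, 2, 1)
Ac = (0, 0, -8/11, 1/14)
Σ b_i: 73/240·1 + (-729/320)·1 + 11/192·1 + 35/12·1 = 1 ✓
b·c: (-729/320)·10/9 + 11/192·2 + 35/12·1 = 1/2 ✓
b·c²: (-729/320)·100/81 + 11/192·4 + 35/12·1 = 1/3 ✓
b·Ac: 11/192·(-8/11) + 35/12·1/14 = 1/6 ✓
b·c³: (-729/320)·1000/729 + 11/192·8 + 35/12·1 = 1/4 ✓
b·(c∘Ac): 11/192·(-16/11) + 35/12·1/14 = 1/8 ✓
b·Ac²: 11/192·(-80/99) + 35/12·2/45 = 1/12 ✓
b·A²c: 35/12·1/70 = 1/24 ✓; 4 stages ⇒ order 4.

4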